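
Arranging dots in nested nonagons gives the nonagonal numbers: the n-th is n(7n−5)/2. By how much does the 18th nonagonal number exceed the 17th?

120

Consecutive nonagonal numbers differ by 7n − 6: here 7·18 − 6 = 120.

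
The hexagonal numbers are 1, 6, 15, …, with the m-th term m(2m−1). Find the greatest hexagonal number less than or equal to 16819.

16471

Solve n(2n−1) ≤ 16819 for integer n.
n = 91 gives 16471 ≤ 16819, while n = 92 gives 16836 > 16819; so the answer is 16471.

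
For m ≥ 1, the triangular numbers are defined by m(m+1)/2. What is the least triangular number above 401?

406

Solve n(n+1)/2 > 401 for integer n.
The largest n with value ≤ 401 is 27 (since 378 ≤ 401 < 406), so the first above is n = 28, value 406.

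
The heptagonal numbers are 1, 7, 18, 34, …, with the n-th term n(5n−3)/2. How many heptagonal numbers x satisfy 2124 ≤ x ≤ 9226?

32

The n-th heptagonal number is n(5n−3)/2.
Smallest index with value ≥ 2124: n = 30 (giving 2205).
Largest index with value ≤ 9226: n = 61 (giving 9211).
Indices 30 through 61: 32 terms.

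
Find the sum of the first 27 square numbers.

6930

Σ_{i=1}^{27} i² = 27·28·55/6 = 6930.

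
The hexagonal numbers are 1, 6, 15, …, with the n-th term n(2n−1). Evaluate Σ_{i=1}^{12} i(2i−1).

1222

Σ i(2i−1) = 2Σi² − Σi over i = 1..12.
Σi = 78 and Σi² = 650.
2·650 − 1·78 = 1222.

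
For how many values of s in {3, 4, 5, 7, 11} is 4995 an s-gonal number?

s = 3: P(3, 99) = 4950 and P(3, 100) = 5050; 4995 is not s-gonal.
s = 4: P(4, 70) = 4900 and P(4, 71) = 5041; 4995 is not s-gonal.
s = 5: P(5, 57) = 4845 and P(5, 58) = 5017; 4995 is not s-gonal.
s = 7: P(7, 45) = 4995. ✓
s = 11: P(11, 33) = 4785 and P(11, 34) = 5083; 4995 is not s-gonal.
Hits: s ∈ {7} → 1.

1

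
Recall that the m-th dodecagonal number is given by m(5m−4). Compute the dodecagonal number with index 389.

755049

The 389th dodecagonal number is n(5n−4) with n = 389.
389·(5·389 − 4) = 389·1941 = 755049.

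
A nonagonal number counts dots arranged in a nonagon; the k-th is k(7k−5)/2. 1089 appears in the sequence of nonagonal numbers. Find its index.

Set n(7n−5)/2 = 1089, giving 7n² − 5n − 2178 = 0.
The discriminant is 25 + 56·1089 = 61009, and √61009 = 247.
So n = (5 + 247) / 14 = 252/14 = 18.

18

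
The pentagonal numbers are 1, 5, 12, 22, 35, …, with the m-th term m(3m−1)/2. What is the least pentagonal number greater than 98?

Solve n(3n−1)/2 > 98 for integer n.
The largest n with value ≤ 98 is 8 (since 92 ≤ 98 < 117), so the first above is n = 9, value 117.

117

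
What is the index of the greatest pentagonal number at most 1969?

36

Solve n(3n−1)/2 ≤ 1969 for integer n.
n = 36 gives 1926 ≤ 1969, while n = 37 gives 2035 > 1969; so the answer is index 36.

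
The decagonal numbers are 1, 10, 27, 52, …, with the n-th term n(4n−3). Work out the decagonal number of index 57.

12825

The 57th decagonal number is n(4n−3) with n = 57.
57·(4·57 − 3) = 57·225 = 12825.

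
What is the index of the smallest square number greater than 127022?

Solve n² > 127022 for integer n.
The largest n with value ≤ 127022 is 356 (since 126736 ≤ 127022 < 127449), so the first above is n = 357, value 127449.

357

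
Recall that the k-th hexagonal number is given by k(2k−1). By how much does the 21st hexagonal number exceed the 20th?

81

Consecutive hexagonal numbers differ by 4n − 3: here 4·21 − 3 = 81.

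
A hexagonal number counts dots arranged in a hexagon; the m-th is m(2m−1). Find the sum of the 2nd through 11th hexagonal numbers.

945

Σ i(2i−1) = 2Σi² − Σi over i = 2..11.
Σi = 66 − 1 = 65 and Σi² = 506 − 1 = 505.
2·505 − 1·65 = 945.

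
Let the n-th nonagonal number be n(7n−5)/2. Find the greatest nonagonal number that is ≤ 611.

Solve n(7n−5)/2 ≤ 611 for integer n.
n = 13 gives 559 ≤ 611, while n = 14 gives 651 > 611; so the answer is 559.

559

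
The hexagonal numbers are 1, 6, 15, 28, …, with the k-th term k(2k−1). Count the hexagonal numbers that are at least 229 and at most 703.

9

The n-th hexagonal number is n(2n−1).
Smallest index with value ≥ 229: n = 11 (giving 231).
Largest index with value ≤ 703: n = 19 (giving 703).
Indices 11 through 19: 9 terms.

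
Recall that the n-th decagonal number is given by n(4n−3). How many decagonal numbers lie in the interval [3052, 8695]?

The n-th decagonal number is n(4n−3).
Smallest index with value ≥ 3052: n = 28 (giving 3052).
Largest index with value ≤ 8695: n = 47 (giving 8695).
Indices 28 through 47: 20 terms.

20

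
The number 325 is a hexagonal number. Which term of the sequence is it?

13

Set n(2n−1) = 325, giving 2n² − n − 325 = 0.
The discriminant is 1 + 8·325 = 2601, and √2601 = 51.
So n = (1 + 51) / 4 = 52/4 = 13.
Check: 13·(2·13 − 1) = 325. ✓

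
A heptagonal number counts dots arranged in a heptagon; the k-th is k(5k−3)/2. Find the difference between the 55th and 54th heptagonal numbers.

Consecutive heptagonal numbers differ by 5n − 4: here 5·55 − 4 = 271.

271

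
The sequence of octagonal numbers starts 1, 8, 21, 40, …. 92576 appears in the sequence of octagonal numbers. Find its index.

Set n(3n−2) = 92576, giving 3n² − 2n − 92576 = 0.
So n = (2 + 1054) / 6 = 1056/6 = 176.

176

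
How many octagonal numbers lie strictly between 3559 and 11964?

The n-th octagonal number is n(3n−2).
Smallest index with value > 3559: n = 35 (giving 3605).
Largest index with value < 11964: n = 63 (giving 11781).
Indices 35 through 63: 29 terms.

29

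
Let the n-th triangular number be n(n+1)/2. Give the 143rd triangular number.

10296

The 143rd triangular number is n(n+1)/2 with n = 143.
143·144/2 = 20592/2 = 10296.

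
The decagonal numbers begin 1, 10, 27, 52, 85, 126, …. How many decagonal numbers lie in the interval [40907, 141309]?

87

The n-th decagonal number is n(4n−3).
Smallest index with value ≥ 40907: n = 102 (giving 41310).
Largest index with value ≤ 141309: n = 188 (giving 140812).
Indices 102 through 188: 87 terms.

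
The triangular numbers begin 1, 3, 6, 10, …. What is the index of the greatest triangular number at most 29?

Solve n(n+1)/2 ≤ 29 for integer n.
n = 7 gives 28 ≤ 29, while n = 8 gives 36 > 29; so the answer is index 7.

7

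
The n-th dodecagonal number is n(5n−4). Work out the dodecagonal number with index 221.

243321

The 221st dodecagonal number is n(5n−4) with n = 221.
221·(5·221 − 4) = 221·1101 = 243321.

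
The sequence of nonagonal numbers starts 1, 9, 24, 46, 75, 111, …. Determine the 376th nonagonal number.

The 376th nonagonal number is n(7n−5)/2 with n = 376.
376·(7·376 − 5)/2 = 376·2627/2 = 493876.

493876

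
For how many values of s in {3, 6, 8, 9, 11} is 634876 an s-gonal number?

1

s = 3: P(3, 1126) = 634501 and P(3, 1127) = 635628; 634876 is not s-gonal.
s = 6: P(6, 563) = 633375 and P(6, 564) = 635628; 634876 is not s-gonal.
s = 8: P(8, 460) = 633880 and P(8, 461) = 636641; 634876 is not s-gonal.
s = 9: P(9, 426) = 634101 and P(9, 427) = 637084; 634876 is not s-gonal.
s = 11: P(11, 376) = 634876. ✓
Hits: s ∈ {11} → 1.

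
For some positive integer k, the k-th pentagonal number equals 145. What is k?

10

Set n(3n−1)/2 = 145, giving 3n² − n − 290 = 0.
So n = (1 + 59) / 6 = 60/6 = 10.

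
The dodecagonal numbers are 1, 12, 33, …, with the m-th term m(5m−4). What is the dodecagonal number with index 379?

716689

The 379th dodecagonal number is n(5n−4) with n = 379.
379·(5·379 − 4) = 379·1891 = 716689.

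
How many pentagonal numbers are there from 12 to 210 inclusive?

10

The n-th pentagonal number is n(3n−1)/2.
Smallest index with value ≥ 12: n = 3 (giving 12).
Largest index with value ≤ 210: n = 12 (giving 210).
Indices 3 through 12: 10 terms.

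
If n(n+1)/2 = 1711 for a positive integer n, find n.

58

Set n(n+1)/2 = 1711, giving n² + n − 3422 = 0.
The discriminant is 1 + 8·1711 = 13689, and √13689 = 117.
So n = (-1 + 117) / 2 = 116/2 = 58.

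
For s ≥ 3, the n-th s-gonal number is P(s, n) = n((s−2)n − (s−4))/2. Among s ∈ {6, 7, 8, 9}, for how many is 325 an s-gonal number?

s = 6: P(6, 13) = 325. ✓
s = 7: P(7, 11) = 286 and P(7, 12) = 342; 325 is not s-gonal.
s = 8: P(8, 10) = 280 and P(8, 11) = 341; 325 is not s-gonal.
s = 9: P(9, 10) = 325. ✓
Hits: s ∈ {6, 9} → 2.

2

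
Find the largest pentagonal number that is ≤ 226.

210

Solve n(3n−1)/2 ≤ 226 for integer n.
n = 12 gives 210 ≤ 226, while n = 13 gives 247 > 226; so the answer is 210.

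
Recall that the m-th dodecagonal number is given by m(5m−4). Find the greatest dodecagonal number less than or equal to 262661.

Solve n(5n−4) ≤ 262661 for integer n.
n = 229 gives 261289 ≤ 262661, while n = 230 gives 263580 > 262661; so the answer is 261289.

261289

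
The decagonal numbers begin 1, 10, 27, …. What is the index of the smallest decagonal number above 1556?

Solve n(4n−3) > 1556 for integer n.
The largest n with value ≤ 1556 is 20 (since 1540 ≤ 1556 < 1701), so the first above is n = 21, value 1701.

21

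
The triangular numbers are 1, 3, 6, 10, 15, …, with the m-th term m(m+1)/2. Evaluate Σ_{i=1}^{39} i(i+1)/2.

10660

Σ i(i+1)/2 = (Σi² + Σi) / 2 over i = 1..39.
Σi = 780 and Σi² = 20540.
(1·20540 + 1·780) / 2 = 21320/2 = 10660.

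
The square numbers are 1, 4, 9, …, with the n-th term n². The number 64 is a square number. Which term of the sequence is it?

We need n² = 64, so n = √64 = 8.
Check: 8² = 64. ✓

8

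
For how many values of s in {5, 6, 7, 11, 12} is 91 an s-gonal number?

1

s = 5: P(5, 7) = 70 and P(5, 8) = 92; 91 is not s-gonal.
s = 6: P(6, 7) = 91. ✓
s = 7: P(7, 6) = 81 and P(7, 7) = 112; 91 is not s-gonal.
s = 11: P(11, 4) = 58 and P(11, 5) = 95; 91 is not s-gonal.
s = 12: P(12, 4) = 64 and P(12, 5) = 105; 91 is not s-gonal.
Hits: s ∈ {6} → 1.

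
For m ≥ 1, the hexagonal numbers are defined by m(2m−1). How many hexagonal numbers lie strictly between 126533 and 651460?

319

The n-th hexagonal number is n(2n−1).
Smallest index with value > 126533: n = 252 (giving 126756).
Largest index with value < 651460: n = 570 (giving 649230).
Indices 252 through 570: 319 terms.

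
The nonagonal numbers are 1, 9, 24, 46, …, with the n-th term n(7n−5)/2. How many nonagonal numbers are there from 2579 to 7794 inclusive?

The n-th nonagonal number is n(7n−5)/2.
Smallest index with value ≥ 2579: n = 28 (giving 2674).
Largest index with value ≤ 7794: n = 47 (giving 7614).
Indices 28 through 47: 20 terms.

20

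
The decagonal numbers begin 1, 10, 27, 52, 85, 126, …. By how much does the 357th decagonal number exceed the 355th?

357·(4·357 − 3) = 508725 and 355·(4·355 − 3) = 503035.
Difference: 508725 − 503035 = 5690.

5690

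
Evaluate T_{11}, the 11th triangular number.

66

11·12/2 = 132/2 = 66.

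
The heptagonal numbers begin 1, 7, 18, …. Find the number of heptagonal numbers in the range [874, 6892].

34

The n-th heptagonal number is n(5n−3)/2.
Smallest index with value ≥ 874: n = 19 (giving 874).
Largest index with value ≤ 6892: n = 52 (giving 6682).
Indices 19 through 52: 34 terms.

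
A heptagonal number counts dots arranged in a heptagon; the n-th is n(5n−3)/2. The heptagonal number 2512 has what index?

32

Set n(5n−3)/2 = 2512, giving 5n² − 3n − 5024 = 0.
The discriminant is 9 + 40·2512 = 100489, and √100489 = 317.
So n = (3 + 317) / 10 = 320/10 = 32.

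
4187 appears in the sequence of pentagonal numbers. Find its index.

Set n(3n−1)/2 = 4187, giving 3n² − n − 8374 = 0.
So n = (1 + 317) / 6 = 318/6 = 53.

53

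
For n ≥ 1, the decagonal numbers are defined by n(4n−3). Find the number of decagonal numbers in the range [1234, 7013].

The n-th decagonal number is n(4n−3).
Smallest index with value ≥ 1234: n = 18 (giving 1242).
Largest index with value ≤ 7013: n = 42 (giving 6930).
Indices 18 through 42: 25 terms.

25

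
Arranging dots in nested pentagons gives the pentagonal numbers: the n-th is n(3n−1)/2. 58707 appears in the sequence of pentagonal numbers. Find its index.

198

Set n(3n−1)/2 = 58707, giving 3n² − n − 117414 = 0.
The discriminant is 1 + 24·58707 = 1408969, and √1408969 = 1187.
So n = (1 + 1187) / 6 = 1188/6 = 198.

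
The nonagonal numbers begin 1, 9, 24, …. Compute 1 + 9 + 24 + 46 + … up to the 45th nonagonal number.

107295

Σ i(7i−5)/2 = (7Σi² − 5Σi) / 2 over i = 1..45.
Σi = 1035 and Σi² = 31395.
(7·31395 − 5·1035) / 2 = 214590/2 = 107295.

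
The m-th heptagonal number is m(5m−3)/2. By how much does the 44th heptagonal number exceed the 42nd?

44·(5·44 − 3)/2 = 4774 and 42·(5·42 − 3)/2 = 4347.
Difference: 4774 − 4347 = 427.

427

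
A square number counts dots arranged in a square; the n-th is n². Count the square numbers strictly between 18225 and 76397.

The n-th square number is n².
Smallest index with value > 18225: n = 136 (giving 18496).
Largest index with value < 76397: n = 276 (giving 76176).
Indices 136 through 276: 141 terms.

141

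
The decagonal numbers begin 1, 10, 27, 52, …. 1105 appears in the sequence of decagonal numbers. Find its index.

Set n(4n−3) = 1105, giving 4n² − 3n − 1105 = 0.
So n = (3 + 133) / 8 = 136/8 = 17.

17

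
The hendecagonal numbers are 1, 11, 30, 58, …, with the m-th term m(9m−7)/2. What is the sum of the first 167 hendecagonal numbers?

6999972

Σ i(9i−7)/2 = (9Σi² − 7Σi) / 2 over i = 1..167.
Σi = 14028 and Σi² = 1566460.
(9·1566460 − 7·14028) / 2 = 13999944/2 = 6999972.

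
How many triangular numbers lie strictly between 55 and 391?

The n-th triangular number is n(n+1)/2.
Smallest index with value > 55: n = 11 (giving 66).
Largest index with value < 391: n = 27 (giving 378).
Indices 11 through 27: 17 terms.

17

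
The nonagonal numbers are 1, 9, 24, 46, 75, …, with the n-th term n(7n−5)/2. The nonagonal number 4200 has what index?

35

Set n(7n−5)/2 = 4200, giving 7n² − 5n − 8400 = 0.
The discriminant is 25 + 56·4200 = 235225, and √235225 = 485.
So n = (5 + 485) / 14 = 490/14 = 35.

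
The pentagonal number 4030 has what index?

Set n(3n−1)/2 = 4030, giving 3n² − n − 8060 = 0.
The discriminant is 1 + 24·4030 = 96721, and √96721 = 311.
So n = (1 + 311) / 6 = 312/6 = 52.
Check: 52·(3·52 − 1)/2 = 4030. ✓

52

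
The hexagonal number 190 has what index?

Set n(2n−1) = 190, giving 2n² − n − 190 = 0.
The discriminant is 1 + 8·190 = 1521, and √1521 = 39.
So n = (1 + 39) / 4 = 40/4 = 10.
Check: 10·(2·10 − 1) = 190. ✓

10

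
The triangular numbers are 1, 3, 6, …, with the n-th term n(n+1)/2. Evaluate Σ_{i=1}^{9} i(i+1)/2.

Σ i(i+1)/2 = (Σi² + Σi) / 2 over i = 1..9.
Σi = 45 and Σi² = 285.
(1·285 + 1·45) / 2 = 330/2 = 165.

165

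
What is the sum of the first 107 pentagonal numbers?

618246

Σ i(3i−1)/2 = (3Σi² − Σi) / 2 over i = 1..107.
Σi = 5778 and Σi² = 414090.
(3·414090 − 1·5778) / 2 = 1236492/2 = 618246.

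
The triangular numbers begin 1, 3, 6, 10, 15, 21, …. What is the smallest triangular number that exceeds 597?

630

Solve n(n+1)/2 > 597 for integer n.
The largest n with value ≤ 597 is 34 (since 595 ≤ 597 < 630), so the first above is n = 35, value 630.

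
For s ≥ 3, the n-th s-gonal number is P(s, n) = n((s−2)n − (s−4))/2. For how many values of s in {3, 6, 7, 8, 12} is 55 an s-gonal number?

s = 3: P(3, 10) = 55. ✓
s = 6: P(6, 5) = 45 and P(6, 6) = 66; 55 is not s-gonal.
s = 7: P(7, 5) = 55. ✓
s = 8: P(8, 4) = 40 and P(8, 5) = 65; 55 is not s-gonal.
s = 12: P(12, 3) = 33 and P(12, 4) = 64; 55 is not s-gonal.
Hits: s ∈ {3, 7} → 2.

2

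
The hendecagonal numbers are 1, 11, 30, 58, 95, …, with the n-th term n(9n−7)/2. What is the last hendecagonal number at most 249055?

247690

Solve n(9n−7)/2 ≤ 249055 for integer n.
n = 235 gives 247690 ≤ 249055, while n = 236 gives 249806 > 249055; so the answer is 247690.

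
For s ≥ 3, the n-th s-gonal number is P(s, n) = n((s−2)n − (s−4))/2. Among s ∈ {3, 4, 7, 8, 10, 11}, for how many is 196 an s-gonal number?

s = 3: P(3, 19) = 190 and P(3, 20) = 210; 196 is not s-gonal.
s = 4: P(4, 14) = 196. ✓
s = 7: P(7, 9) = 189 and P(7, 10) = 235; 196 is not s-gonal.
s = 8: P(8, 8) = 176 and P(8, 9) = 225; 196 is not s-gonal.
s = 10: P(10, 7) = 175 and P(10, 8) = 232; 196 is not s-gonal.
s = 11: P(11, 7) = 196. ✓
Hits: s ∈ {4, 11} → 2.

2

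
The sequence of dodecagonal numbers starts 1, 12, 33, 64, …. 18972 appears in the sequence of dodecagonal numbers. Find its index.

Set n(5n−4) = 18972, giving 5n² − 4n − 18972 = 0.
So n = (4 + 616) / 10 = 620/10 = 62.

62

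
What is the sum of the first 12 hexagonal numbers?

1222

Σ i(2i−1) = 2Σi² − Σi over i = 1..12.
Σi = 78 and Σi² = 650.
2·650 − 1·78 = 1222.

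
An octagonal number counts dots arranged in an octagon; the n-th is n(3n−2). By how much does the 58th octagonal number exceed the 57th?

Consecutive octagonal numbers differ by 6n − 5: here 6·58 − 5 = 343.

343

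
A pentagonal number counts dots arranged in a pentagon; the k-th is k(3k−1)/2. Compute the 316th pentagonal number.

The 316th pentagonal number is n(3n−1)/2 with n = 316.
316·(3·316 − 1)/2 = 316·947/2 = 149626.

149626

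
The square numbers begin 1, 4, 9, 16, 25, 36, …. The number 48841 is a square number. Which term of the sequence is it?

221

We need n² = 48841, so n = √48841 = 221.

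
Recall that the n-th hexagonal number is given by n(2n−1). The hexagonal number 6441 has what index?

57

Set n(2n−1) = 6441, giving 2n² − n − 6441 = 0.
The discriminant is 1 + 8·6441 = 51529, and √51529 = 227.
So n = (1 + 227) / 4 = 228/4 = 57.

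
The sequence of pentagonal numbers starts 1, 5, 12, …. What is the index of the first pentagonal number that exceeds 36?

Solve n(3n−1)/2 > 36 for integer n.
The largest n with value ≤ 36 is 5 (since 35 ≤ 36 < 51), so the first above is n = 6, value 51.

6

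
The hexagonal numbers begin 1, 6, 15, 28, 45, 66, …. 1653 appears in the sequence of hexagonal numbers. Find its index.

Set n(2n−1) = 1653, giving 2n² − n − 1653 = 0.
So n = (1 + 115) / 4 = 116/4 = 29.
Check: 29·(2·29 − 1) = 1653. ✓

29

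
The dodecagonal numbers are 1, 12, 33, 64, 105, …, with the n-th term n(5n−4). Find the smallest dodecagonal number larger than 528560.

Solve n(5n−4) > 528560 for integer n.
The largest n with value ≤ 528560 is 325 (since 526825 ≤ 528560 < 530076), so the first above is n = 326, value 530076.

530076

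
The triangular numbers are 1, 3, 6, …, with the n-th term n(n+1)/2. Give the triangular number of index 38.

The 38th triangular number is n(n+1)/2 with n = 38.
38·39/2 = 1482/2 = 741.

741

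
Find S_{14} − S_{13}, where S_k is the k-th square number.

27

n² − (n−1)² = 2n − 1, so 14² − 13² = 2·14 − 1 = 27.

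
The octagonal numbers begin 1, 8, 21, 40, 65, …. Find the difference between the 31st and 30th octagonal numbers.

Consecutive octagonal numbers differ by 6n − 5: here 6·31 − 5 = 181.

181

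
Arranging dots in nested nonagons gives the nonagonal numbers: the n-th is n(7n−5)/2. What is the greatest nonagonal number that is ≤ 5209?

Solve n(7n−5)/2 ≤ 5209 for integer n.
n = 38 gives 4959 ≤ 5209, while n = 39 gives 5226 > 5209; so the answer is 4959.

4959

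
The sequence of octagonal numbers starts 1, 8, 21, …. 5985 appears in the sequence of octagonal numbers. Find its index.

45

Set n(3n−2) = 5985, giving 3n² − 2n − 5985 = 0.
The discriminant is 4 + 12·5985 = 71824, and √71824 = 268.
So n = (2 + 268) / 6 = 270/6 = 45.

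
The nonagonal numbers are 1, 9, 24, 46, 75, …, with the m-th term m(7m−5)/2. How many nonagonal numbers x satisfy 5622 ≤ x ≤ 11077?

The n-th nonagonal number is n(7n−5)/2.
Smallest index with value ≥ 5622: n = 41 (giving 5781).
Largest index with value ≤ 11077: n = 56 (giving 10836).
Indices 41 through 56: 16 terms.

16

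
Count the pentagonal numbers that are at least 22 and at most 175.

The n-th pentagonal number is n(3n−1)/2.
Smallest index with value ≥ 22: n = 4 (giving 22).
Largest index with value ≤ 175: n = 10 (giving 145).
Indices 4 through 10: 7 terms.

7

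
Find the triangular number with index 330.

330·331/2 = 109230/2 = 54615.

54615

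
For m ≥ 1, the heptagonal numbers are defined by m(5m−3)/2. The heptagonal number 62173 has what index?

Set n(5n−3)/2 = 62173, giving 5n² − 3n − 124346 = 0.
So n = (3 + 1577) / 10 = 1580/10 = 158.
Check: 158·(5·158 − 3)/2 = 62173. ✓

158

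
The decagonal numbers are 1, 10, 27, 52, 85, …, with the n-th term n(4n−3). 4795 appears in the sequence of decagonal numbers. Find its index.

35

Set n(4n−3) = 4795, giving 4n² − 3n − 4795 = 0.
So n = (3 + 277) / 8 = 280/8 = 35.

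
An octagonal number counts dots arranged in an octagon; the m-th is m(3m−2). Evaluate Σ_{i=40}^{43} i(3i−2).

Σ i(3i−2) = 3Σi² − 2Σi over i = 40..43.
Σi = 946 − 780 = 166 and Σi² = 27434 − 20540 = 6894.
3·6894 − 2·166 = 20350.

20350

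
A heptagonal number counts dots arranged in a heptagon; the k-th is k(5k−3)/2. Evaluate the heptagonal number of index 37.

3367

The 37th heptagonal number is n(5n−3)/2 with n = 37.
37·(5·37 − 3)/2 = 37·182/2 = 37·91 = 3367.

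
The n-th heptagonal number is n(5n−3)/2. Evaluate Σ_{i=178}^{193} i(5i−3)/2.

1372808

Σ i(5i−3)/2 = (5Σi² − 3Σi) / 2 over i = 178..193.
Σi = 18721 − 15753 = 2968 and Σi² = 2415009 − 1864105 = 550904.
(5·550904 − 3·2968) / 2 = 2745616/2 = 1372808.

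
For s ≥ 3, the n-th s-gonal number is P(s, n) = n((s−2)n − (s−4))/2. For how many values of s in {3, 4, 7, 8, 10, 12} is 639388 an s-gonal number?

1

s = 3: P(3, 1130) = 639015 and P(3, 1131) = 640146; 639388 is not s-gonal.
s = 4: P(4, 799) = 638401 and P(4, 800) = 640000; 639388 is not s-gonal.
s = 7: P(7, 506) = 639331 and P(7, 507) = 641862; 639388 is not s-gonal.
s = 8: P(8, 461) = 636641 and P(8, 462) = 639408; 639388 is not s-gonal.
s = 10: P(10, 400) = 638800 and P(10, 401) = 642001; 639388 is not s-gonal.
s = 12: P(12, 358) = 639388. ✓
Hits: s ∈ {12} → 1.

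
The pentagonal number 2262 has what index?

39

Set n(3n−1)/2 = 2262, giving 3n² − n − 4524 = 0.
The discriminant is 1 + 24·2262 = 54289, and √54289 = 233.
So n = (1 + 233) / 6 = 234/6 = 39.
Check: 39·(3·39 − 1)/2 = 2262. ✓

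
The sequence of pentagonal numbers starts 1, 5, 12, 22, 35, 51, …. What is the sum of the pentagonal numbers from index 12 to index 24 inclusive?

Σ i(3i−1)/2 = (3Σi² − Σi) / 2 over i = 12..24.
Σi = 300 − 66 = 234 and Σi² = 4900 − 506 = 4394.
(3·4394 − 1·234) / 2 = 12948/2 = 6474.

6474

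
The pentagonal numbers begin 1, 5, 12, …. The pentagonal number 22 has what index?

Set n(3n−1)/2 = 22, giving 3n² − n − 44 = 0.
So n = (1 + 23) / 6 = 24/6 = 4.
Check: 4·(3·4 − 1)/2 = 22. ✓

4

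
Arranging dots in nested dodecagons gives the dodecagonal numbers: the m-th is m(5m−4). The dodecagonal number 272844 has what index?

234

Set n(5n−4) = 272844, giving 5n² − 4n − 272844 = 0.
The discriminant is 16 + 20·272844 = 5456896, and √5456896 = 2336.
So n = (4 + 2336) / 10 = 2340/10 = 234.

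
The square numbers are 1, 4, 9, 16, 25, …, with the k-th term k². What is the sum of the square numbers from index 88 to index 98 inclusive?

Σ_{i=88}^{98} i² = 318549 − 223300 = 95249.

95249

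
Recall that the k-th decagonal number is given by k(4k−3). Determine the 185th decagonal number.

The 185th decagonal number is n(4n−3) with n = 185.
185·(4·185 − 3) = 185·737 = 136345.

136345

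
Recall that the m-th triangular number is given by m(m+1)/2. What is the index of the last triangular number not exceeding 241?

21

Solve n(n+1)/2 ≤ 241 for integer n.
n = 21 gives 231 ≤ 241, while n = 22 gives 253 > 241; so the answer is index 21.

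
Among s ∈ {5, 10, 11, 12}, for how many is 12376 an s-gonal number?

s = 5: P(5, 91) = 12376. ✓
s = 10: P(10, 56) = 12376. ✓
s = 11: P(11, 52) = 11986 and P(11, 53) = 12455; 12376 is not s-gonal.
s = 12: P(12, 50) = 12300 and P(12, 51) = 12801; 12376 is not s-gonal.
Hits: s ∈ {5, 10} → 2.

2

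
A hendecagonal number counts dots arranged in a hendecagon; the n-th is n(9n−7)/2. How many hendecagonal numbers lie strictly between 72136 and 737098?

The n-th hendecagonal number is n(9n−7)/2.
Smallest index with value > 72136: n = 128 (giving 73280).
Largest index with value < 737098: n = 405 (giving 736695).
Indices 128 through 405: 278 terms.

278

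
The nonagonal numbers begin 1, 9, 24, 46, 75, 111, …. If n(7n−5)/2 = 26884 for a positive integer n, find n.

Set n(7n−5)/2 = 26884, giving 7n² − 5n − 53768 = 0.
The discriminant is 25 + 56·26884 = 1505529, and √1505529 = 1227.
So n = (5 + 1227) / 14 = 1232/14 = 88.
Check: 88·(7·88 − 5)/2 = 26884. ✓

88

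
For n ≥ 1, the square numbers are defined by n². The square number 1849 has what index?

We need n² = 1849, so n = √1849 = 43.

43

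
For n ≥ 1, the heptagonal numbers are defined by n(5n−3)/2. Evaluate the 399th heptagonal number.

The 399th heptagonal number is n(5n−3)/2 with n = 399.
399·(5·399 − 3)/2 = 399·1992/2 = 399·996 = 397404.

397404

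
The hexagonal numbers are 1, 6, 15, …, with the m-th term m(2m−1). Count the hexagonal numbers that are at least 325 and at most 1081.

11

The n-th hexagonal number is n(2n−1).
Smallest index with value ≥ 325: n = 13 (giving 325).
Largest index with value ≤ 1081: n = 23 (giving 1035).
Indices 13 through 23: 11 terms.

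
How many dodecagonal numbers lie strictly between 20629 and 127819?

96

The n-th dodecagonal number is n(5n−4).
Smallest index with value > 20629: n = 65 (giving 20865).
Largest index with value < 127819: n = 160 (giving 127360).
Indices 65 through 160: 96 terms.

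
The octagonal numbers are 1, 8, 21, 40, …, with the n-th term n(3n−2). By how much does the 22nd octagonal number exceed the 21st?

127

Consecutive octagonal numbers differ by 6n − 5: here 6·22 − 5 = 127.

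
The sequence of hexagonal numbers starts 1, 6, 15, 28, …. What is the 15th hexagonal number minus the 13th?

110

15·(2·15 − 1) = 435 and 13·(2·13 − 1) = 325.
Difference: 435 − 325 = 110.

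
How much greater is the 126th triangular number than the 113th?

126·127/2 = 8001 and 113·114/2 = 6441.
Difference: 8001 − 6441 = 1560.

1560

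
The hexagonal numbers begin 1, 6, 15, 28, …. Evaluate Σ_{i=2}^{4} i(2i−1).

Σ i(2i−1) = 2Σi² − Σi over i = 2..4.
Σi = 10 − 1 = 9 and Σi² = 30 − 1 = 29.
2·29 − 1·9 = 49.

49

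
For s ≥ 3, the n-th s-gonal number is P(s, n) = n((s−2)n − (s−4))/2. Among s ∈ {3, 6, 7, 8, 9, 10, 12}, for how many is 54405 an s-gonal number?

2

s = 3: P(3, 329) = 54285 and P(3, 330) = 54615; 54405 is not s-gonal.
s = 6: P(6, 165) = 54285 and P(6, 166) = 54946; 54405 is not s-gonal.
s = 7: P(7, 147) = 53802 and P(7, 148) = 54538; 54405 is not s-gonal.
s = 8: P(8, 135) = 54405. ✓
s = 9: P(9, 125) = 54375 and P(9, 126) = 55251; 54405 is not s-gonal.
s = 10: P(10, 117) = 54405. ✓
s = 12: P(12, 104) = 53664 and P(12, 105) = 54705; 54405 is not s-gonal.
Hits: s ∈ {8, 10} → 2.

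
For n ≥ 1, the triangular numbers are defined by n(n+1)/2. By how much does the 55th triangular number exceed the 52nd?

55·56/2 = 1540 and 52·53/2 = 1378.
Difference: 1540 − 1378 = 162.

162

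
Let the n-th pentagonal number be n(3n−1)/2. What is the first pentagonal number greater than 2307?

Solve n(3n−1)/2 > 2307 for integer n.
The largest n with value ≤ 2307 is 39 (since 2262 ≤ 2307 < 2380), so the first above is n = 40, value 2380.

2380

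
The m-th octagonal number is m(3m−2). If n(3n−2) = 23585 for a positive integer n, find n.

89

Set n(3n−2) = 23585, giving 3n² − 2n − 23585 = 0.
So n = (2 + 532) / 6 = 534/6 = 89.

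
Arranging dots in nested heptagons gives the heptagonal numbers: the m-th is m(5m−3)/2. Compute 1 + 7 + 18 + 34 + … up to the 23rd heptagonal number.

Σ i(5i−3)/2 = (5Σi² − 3Σi) / 2 over i = 1..23.
Σi = 276 and Σi² = 4324.
(5·4324 − 3·276) / 2 = 20792/2 = 10396.

10396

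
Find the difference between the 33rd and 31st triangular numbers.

65

33·34/2 = 561 and 31·32/2 = 496.
Difference: 561 − 496 = 65.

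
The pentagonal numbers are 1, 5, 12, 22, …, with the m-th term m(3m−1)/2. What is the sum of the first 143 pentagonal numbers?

Σ i(3i−1)/2 = (3Σi² − Σi) / 2 over i = 1..143.
Σi = 10296 and Σi² = 984984.
(3·984984 − 1·10296) / 2 = 2944656/2 = 1472328.

1472328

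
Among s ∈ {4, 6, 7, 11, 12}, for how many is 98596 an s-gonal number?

s = 4: P(4, 314) = 98596. ✓
s = 6: P(6, 222) = 98346 and P(6, 223) = 99235; 98596 is not s-gonal.
s = 7: P(7, 198) = 97713 and P(7, 199) = 98704; 98596 is not s-gonal.
s = 11: P(11, 148) = 98050 and P(11, 149) = 99383; 98596 is not s-gonal.
s = 12: P(12, 140) = 97440 and P(12, 141) = 98841; 98596 is not s-gonal.
Hits: s ∈ {4} → 1.

1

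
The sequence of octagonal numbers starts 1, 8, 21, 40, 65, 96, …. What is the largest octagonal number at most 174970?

173761

Solve n(3n−2) ≤ 174970 for integer n.
n = 241 gives 173761 ≤ 174970, while n = 242 gives 175208 > 174970; so the answer is 173761.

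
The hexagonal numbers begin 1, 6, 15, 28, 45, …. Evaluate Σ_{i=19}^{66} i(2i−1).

189784

Σ i(2i−1) = 2Σi² − Σi over i = 19..66.
Σi = 2211 − 171 = 2040 and Σi² = 98021 − 2109 = 95912.
2·95912 − 1·2040 = 189784.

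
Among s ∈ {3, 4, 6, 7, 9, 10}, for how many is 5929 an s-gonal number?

s = 3: P(3, 108) = 5886 and P(3, 109) = 5995; 5929 is not s-gonal.
s = 4: P(4, 77) = 5929. ✓
s = 6: P(6, 54) = 5778 and P(6, 55) = 5995; 5929 is not s-gonal.
s = 7: P(7, 49) = 5929. ✓
s = 9: P(9, 41) = 5781 and P(9, 42) = 6069; 5929 is not s-gonal.
s = 10: P(10, 38) = 5662 and P(10, 39) = 5967; 5929 is not s-gonal.
Hits: s ∈ {4, 7} → 2.

2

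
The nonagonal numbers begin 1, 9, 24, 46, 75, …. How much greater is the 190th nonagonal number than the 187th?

3951

190·(7·190 − 5)/2 = 125875 and 187·(7·187 − 5)/2 = 121924.
Difference: 125875 − 121924 = 3951.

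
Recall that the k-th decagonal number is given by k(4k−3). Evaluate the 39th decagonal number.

5967

The 39th decagonal number is n(4n−3) with n = 39.
39·(4·39 − 3) = 39·153 = 5967.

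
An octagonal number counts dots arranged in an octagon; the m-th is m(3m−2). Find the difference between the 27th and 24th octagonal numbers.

27·(3·27 − 2) = 2133 and 24·(3·24 − 2) = 1680.
Difference: 2133 − 1680 = 453.

453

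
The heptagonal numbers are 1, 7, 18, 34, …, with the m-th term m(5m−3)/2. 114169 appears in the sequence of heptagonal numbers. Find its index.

214

Set n(5n−3)/2 = 114169, giving 5n² − 3n − 228338 = 0.
So n = (3 + 2137) / 10 = 2140/10 = 214.
Check: 214·(5·214 − 3)/2 = 114169. ✓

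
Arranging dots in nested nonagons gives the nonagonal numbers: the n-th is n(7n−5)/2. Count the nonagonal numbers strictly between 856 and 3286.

14

The n-th nonagonal number is n(7n−5)/2.
Smallest index with value > 856: n = 17 (giving 969).
Largest index with value < 3286: n = 30 (giving 3075).
Indices 17 through 30: 14 terms.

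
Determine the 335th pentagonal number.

The 335th pentagonal number is n(3n−1)/2 with n = 335.
335·(3·335 − 1)/2 = 335·1004/2 = 335·502 = 168170.

168170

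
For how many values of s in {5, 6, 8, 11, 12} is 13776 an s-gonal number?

s = 5: P(5, 96) = 13776. ✓
s = 6: P(6, 83) = 13695 and P(6, 84) = 14028; 13776 is not s-gonal.
s = 8: P(8, 68) = 13736 and P(8, 69) = 14145; 13776 is not s-gonal.
s = 11: P(11, 55) = 13420 and P(11, 56) = 13916; 13776 is not s-gonal.
s = 12: P(12, 52) = 13312 and P(12, 53) = 13833; 13776 is not s-gonal.
Hits: s ∈ {5} → 1.

1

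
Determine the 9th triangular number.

45

The 9th triangular number is n(n+1)/2 with n = 9.
9·10/2 = 90/2 = 45.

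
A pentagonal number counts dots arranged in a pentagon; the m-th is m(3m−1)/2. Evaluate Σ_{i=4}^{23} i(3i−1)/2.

Σ i(3i−1)/2 = (3Σi² − Σi) / 2 over i = 4..23.
Σi = 276 − 6 = 270 and Σi² = 4324 − 14 = 4310.
(3·4310 − 1·270) / 2 = 12660/2 = 6330.

6330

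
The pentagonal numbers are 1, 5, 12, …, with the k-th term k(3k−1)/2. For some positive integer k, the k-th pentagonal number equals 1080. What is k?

Set n(3n−1)/2 = 1080, giving 3n² − n − 2160 = 0.
The discriminant is 1 + 24·1080 = 25921, and √25921 = 161.
So n = (1 + 161) / 6 = 162/6 = 27.
Check: 27·(3·27 − 1)/2 = 1080. ✓

27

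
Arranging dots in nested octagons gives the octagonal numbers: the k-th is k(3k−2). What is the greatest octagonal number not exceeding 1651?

1541

Solve n(3n−2) ≤ 1651 for integer n.
n = 23 gives 1541 ≤ 1651, while n = 24 gives 1680 > 1651; so the answer is 1541.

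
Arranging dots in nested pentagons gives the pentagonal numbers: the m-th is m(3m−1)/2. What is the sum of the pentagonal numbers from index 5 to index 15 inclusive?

Σ i(3i−1)/2 = (3Σi² − Σi) / 2 over i = 5..15.
Σi = 120 − 10 = 110 and Σi² = 1240 − 30 = 1210.
(3·1210 − 1·110) / 2 = 3520/2 = 1760.

1760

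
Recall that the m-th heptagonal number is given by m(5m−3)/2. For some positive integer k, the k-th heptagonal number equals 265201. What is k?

Set n(5n−3)/2 = 265201, giving 5n² − 3n − 530402 = 0.
The discriminant is 9 + 40·265201 = 10608049, and √10608049 = 3257.
So n = (3 + 3257) / 10 = 3260/10 = 326.
Check: 326·(5·326 − 3)/2 = 265201. ✓

326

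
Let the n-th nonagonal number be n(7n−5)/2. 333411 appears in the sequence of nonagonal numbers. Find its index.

Set n(7n−5)/2 = 333411, giving 7n² − 5n − 666822 = 0.
The discriminant is 25 + 56·333411 = 18671041, and √18671041 = 4321.
So n = (5 + 4321) / 14 = 4326/14 = 309.
Check: 309·(7·309 − 5)/2 = 333411. ✓

309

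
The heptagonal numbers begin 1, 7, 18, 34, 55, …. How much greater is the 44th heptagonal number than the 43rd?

Consecutive heptagonal numbers differ by 5n − 4: here 5·44 − 4 = 216.

216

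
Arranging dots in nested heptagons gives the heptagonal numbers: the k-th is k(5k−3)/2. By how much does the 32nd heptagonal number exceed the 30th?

307

32·(5·32 − 3)/2 = 2512 and 30·(5·30 − 3)/2 = 2205.
Difference: 2512 − 2205 = 307.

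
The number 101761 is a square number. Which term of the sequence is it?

We need n² = 101761, so n = √101761 = 319.
Check: 319² = 101761. ✓

319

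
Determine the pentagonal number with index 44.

44·(3·44 − 1)/2 = 44·131/2 = 2882.

2882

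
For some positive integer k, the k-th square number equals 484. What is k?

We need n² = 484, so n = √484 = 22.
Check: 22² = 484. ✓

22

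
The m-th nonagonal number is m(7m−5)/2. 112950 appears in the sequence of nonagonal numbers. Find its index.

Set n(7n−5)/2 = 112950, giving 7n² − 5n − 225900 = 0.
The discriminant is 25 + 56·112950 = 6325225, and √6325225 = 2515.
So n = (5 + 2515) / 14 = 2520/14 = 180.

180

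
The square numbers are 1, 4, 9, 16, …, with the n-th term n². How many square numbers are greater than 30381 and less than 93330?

The n-th square number is n².
Smallest index with value > 30381: n = 175 (giving 30625).
Largest index with value < 93330: n = 305 (giving 93025).
Indices 175 through 305: 131 terms.

131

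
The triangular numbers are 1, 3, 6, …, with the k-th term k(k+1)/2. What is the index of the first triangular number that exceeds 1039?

Solve n(n+1)/2 > 1039 for integer n.
The largest n with value ≤ 1039 is 45 (since 1035 ≤ 1039 < 1081), so the first above is n = 46, value 1081.

46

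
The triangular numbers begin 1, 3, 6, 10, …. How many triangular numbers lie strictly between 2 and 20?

The n-th triangular number is n(n+1)/2.
Smallest index with value > 2: n = 2 (giving 3).
Largest index with value < 20: n = 5 (giving 15).
Indices 2 through 5: 4 terms.

4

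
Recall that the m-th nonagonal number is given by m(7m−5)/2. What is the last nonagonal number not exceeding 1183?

Solve n(7n−5)/2 ≤ 1183 for integer n.
n = 18 gives 1089 ≤ 1183, while n = 19 gives 1216 > 1183; so the answer is 1089.

1089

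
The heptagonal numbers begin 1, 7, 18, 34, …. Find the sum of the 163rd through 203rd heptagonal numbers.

3435718

Σ i(5i−3)/2 = (5Σi² − 3Σi) / 2 over i = 163..203.
Σi = 20706 − 13203 = 7503 and Σi² = 2809114 − 1430325 = 1378789.
(5·1378789 − 3·7503) / 2 = 6871436/2 = 3435718.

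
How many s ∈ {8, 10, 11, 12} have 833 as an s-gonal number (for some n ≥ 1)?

s = 8: P(8, 17) = 833. ✓
s = 10: P(10, 14) = 742 and P(10, 15) = 855; 833 is not s-gonal.
s = 11: P(11, 14) = 833. ✓
s = 12: P(12, 13) = 793 and P(12, 14) = 924; 833 is not s-gonal.
Hits: s ∈ {8, 11} → 2.

2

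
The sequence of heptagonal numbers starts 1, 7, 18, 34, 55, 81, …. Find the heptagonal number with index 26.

26·(5·26 − 3)/2 = 26·127/2 = 1651.

1651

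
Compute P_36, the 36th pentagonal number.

1926

The 36th pentagonal number is n(3n−1)/2 with n = 36.
36·(3·36 − 1)/2 = 36·107/2 = 1926.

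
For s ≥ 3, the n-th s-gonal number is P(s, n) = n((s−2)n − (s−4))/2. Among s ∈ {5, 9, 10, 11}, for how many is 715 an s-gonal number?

s = 5: P(5, 22) = 715. ✓
s = 9: P(9, 14) = 651 and P(9, 15) = 750; 715 is not s-gonal.
s = 10: P(10, 13) = 637 and P(10, 14) = 742; 715 is not s-gonal.
s = 11: P(11, 13) = 715. ✓
Hits: s ∈ {5, 11} → 2.

2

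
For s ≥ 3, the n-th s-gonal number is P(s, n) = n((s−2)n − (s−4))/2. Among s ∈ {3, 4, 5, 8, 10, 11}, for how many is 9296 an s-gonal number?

s = 3: P(3, 135) = 9180 and P(3, 136) = 9316; 9296 is not s-gonal.
s = 4: P(4, 96) = 9216 and P(4, 97) = 9409; 9296 is not s-gonal.
s = 5: P(5, 78) = 9087 and P(5, 79) = 9322; 9296 is not s-gonal.
s = 8: P(8, 56) = 9296. ✓
s = 10: P(10, 48) = 9072 and P(10, 49) = 9457; 9296 is not s-gonal.
s = 11: P(11, 45) = 8955 and P(11, 46) = 9361; 9296 is not s-gonal.
Hits: s ∈ {8} → 1.

1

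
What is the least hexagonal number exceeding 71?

91

Solve n(2n−1) > 71 for integer n.
The largest n with value ≤ 71 is 6 (since 66 ≤ 71 < 91), so the first above is n = 7, value 91.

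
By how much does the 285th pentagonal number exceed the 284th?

853

Consecutive pentagonal numbers differ by 3n − 2: here 3·285 − 2 = 853.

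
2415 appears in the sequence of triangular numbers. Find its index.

69

Set n(n+1)/2 = 2415, giving n² + n − 4830 = 0.
So n = (-1 + 139) / 2 = 138/2 = 69.
Check: 69·70/2 = 2415. ✓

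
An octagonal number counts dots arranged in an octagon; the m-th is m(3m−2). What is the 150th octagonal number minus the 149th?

895

Consecutive octagonal numbers differ by 6n − 5: here 6·150 − 5 = 895.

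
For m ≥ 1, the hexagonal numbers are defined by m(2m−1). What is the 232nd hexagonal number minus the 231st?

925

Consecutive hexagonal numbers differ by 4n − 3: here 4·232 − 3 = 925.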